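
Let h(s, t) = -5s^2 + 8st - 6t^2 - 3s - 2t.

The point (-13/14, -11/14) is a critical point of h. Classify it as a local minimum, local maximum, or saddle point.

The Hessian of h is constant: H = [[-10, 8], [8, -12]].
det(H) = (-10)·(-12) − 8² = 56.
det(H) > 0 and tr(H) = -22 < 0, so H is negative definite and the point is a local maximum.

local maximum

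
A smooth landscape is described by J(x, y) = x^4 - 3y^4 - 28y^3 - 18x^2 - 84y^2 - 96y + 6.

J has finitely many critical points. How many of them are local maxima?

J separates as a function of x plus a function of y, so ∇J=0 decouples.
∂J/∂x = 4x(x - 3)(x + 3) = 0 at x ∈ {-3, 0, 3}; ∂J/∂y = -12(y + 1)(y + 2)(y + 4) = 0 at y ∈ {-4, -2, -1}.
The Hessian is diagonal: diag(J_xx, J_yy). Second derivatives: J_xx(-3)=72, J_xx(0)=-36, J_xx(3)=72; J_yy(-4)=-72, J_yy(-2)=24, J_yy(-1)=-36.
Local maxima occur where both diagonal entries negative: (0, -4), (0, -1). Count: 2.

2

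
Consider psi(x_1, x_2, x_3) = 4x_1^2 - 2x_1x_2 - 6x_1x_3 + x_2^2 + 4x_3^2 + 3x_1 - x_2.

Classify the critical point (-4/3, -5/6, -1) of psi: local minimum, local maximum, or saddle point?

local minimum

The Hessian is constant: H = [[8, -2, -6], [-2, 2, 0], [-6, 0, 8]].
Leading principal minors: Δ₁ = 8, Δ₂ = 12, Δ₃ = 24.
All leading minors are positive, so H is positive definite: a local minimum.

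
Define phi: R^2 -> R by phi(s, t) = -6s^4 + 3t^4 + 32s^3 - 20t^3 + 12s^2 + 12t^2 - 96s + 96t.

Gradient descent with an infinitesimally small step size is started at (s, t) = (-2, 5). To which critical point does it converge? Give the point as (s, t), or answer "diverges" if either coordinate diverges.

diverges

phi is separable, so gradient descent decouples: s follows -∂phi/∂s, t follows -∂phi/∂t.
∂phi/∂s = -24(s - 4)(s - 1)(s + 1); at s=-2 this is 432, so s decreases.
∂phi/∂t = 12(t - 4)(t - 2)(t + 1); at t=5 this is 216, so t decreases.
The s-coordinate has no critical point in that direction and runs off to infinity.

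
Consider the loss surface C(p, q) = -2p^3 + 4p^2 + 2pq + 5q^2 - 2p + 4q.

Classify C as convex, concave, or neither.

neither

The term -2p^3 is cubic, so the Hessian is not constant.
∂²C/∂p² = -12p + 8, which takes both signs as p varies (negative for sufficiently large p). A diagonal entry of the Hessian changing sign means the Hessian is neither positive- nor negative-semidefinite on all of R^2.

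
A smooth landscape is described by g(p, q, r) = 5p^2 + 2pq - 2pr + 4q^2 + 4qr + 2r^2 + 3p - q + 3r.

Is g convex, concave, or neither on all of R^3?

convex

g is quadratic, so its Hessian is the constant matrix H = [[10, 2, -2], [2, 8, 4], [-2, 4, 4]].
Leading principal minors: 10, 76, 80.
All positive ⇒ H ≻ 0 ⇒ convex.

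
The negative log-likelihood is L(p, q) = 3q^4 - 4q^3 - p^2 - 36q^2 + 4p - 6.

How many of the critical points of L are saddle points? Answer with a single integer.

L separates as a function of p plus a function of q, so ∇L=0 decouples.
∂L/∂p = -2(p - 2) = 0 at p ∈ {2}; ∂L/∂q = 12q(q - 3)(q + 2) = 0 at q ∈ {-2, 0, 3}.
The Hessian is diagonal: diag(L_pp, L_qq). Second derivatives: L_pp(2)=-2; L_qq(-2)=120, L_qq(0)=-72, L_qq(3)=180.
Saddle points occur where the two diagonal entries have opposite signs: (2, -2), (2, 3). Count: 2.

2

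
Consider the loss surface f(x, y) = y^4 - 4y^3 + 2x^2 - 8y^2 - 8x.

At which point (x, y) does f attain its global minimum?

f(x,y) separates as P(x) + Q(y), so its minimum is min P + min Q.
P'(x) = 4x - 8 vanishes at x ∈ {2}; Q'(y) = 4y(y - 4)(y + 1) vanishes at y ∈ {-1, 0, 4}.
Local minima of P (where P''>0): P(2)=-8. Local minima of Q: Q(-1)=-3, Q(4)=-128.
So the global minimum of f is P(2) + Q(4) = -8 − 128 = -136, attained at (2, 4).

(2, 4)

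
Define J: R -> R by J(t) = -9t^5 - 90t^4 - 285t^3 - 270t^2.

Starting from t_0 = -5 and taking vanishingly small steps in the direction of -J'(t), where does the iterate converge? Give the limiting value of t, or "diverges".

-4

J'(t) = -45t(t + 1)(t + 3)(t + 4), so J'(-5) = -1800.
Gradient descent moves in the -J' direction, i.e. t is increasing.
The nearest critical point in that direction is t = -4, where J'' = 540 > 0 (a local minimum). The iterate converges there.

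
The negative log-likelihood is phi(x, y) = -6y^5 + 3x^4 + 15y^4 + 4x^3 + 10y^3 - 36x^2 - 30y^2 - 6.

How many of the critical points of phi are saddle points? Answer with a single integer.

phi separates as a function of x plus a function of y, so ∇phi=0 decouples.
∂phi/∂x = 12x(x - 2)(x + 3) = 0 at x ∈ {-3, 0, 2}; ∂phi/∂y = -30y(y - 2)(y - 1)(y + 1) = 0 at y ∈ {-1, 0, 1, 2}.
The Hessian is diagonal: diag(phi_xx, phi_yy). Second derivatives: phi_xx(-3)=180, phi_xx(0)=-72, phi_xx(2)=120; phi_yy(-1)=180, phi_yy(0)=-60, phi_yy(1)=60, phi_yy(2)=-180.
Saddle points occur where the two diagonal entries have opposite signs: (-3, 0), (-3, 2), (0, -1), (0, 1), (2, 0), (2, 2). Count: 6.

6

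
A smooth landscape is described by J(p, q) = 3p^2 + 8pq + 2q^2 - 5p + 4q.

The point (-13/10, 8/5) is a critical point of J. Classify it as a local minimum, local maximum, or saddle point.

saddle point

The Hessian of J is constant: H = [[6, 8], [8, 4]].
det(H) = 6·4 − 8² = -40.
Since det(H) < 0, H is indefinite and the critical point is a saddle point.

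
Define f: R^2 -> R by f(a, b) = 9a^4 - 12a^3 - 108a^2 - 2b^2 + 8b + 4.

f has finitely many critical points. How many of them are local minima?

f separates as a function of a plus a function of b, so ∇f=0 decouples.
∂f/∂a = 36a(a - 3)(a + 2) = 0 at a ∈ {-2, 0, 3}; ∂f/∂b = -4(b - 2) = 0 at b ∈ {2}.
The Hessian is diagonal: diag(f_aa, f_bb). Second derivatives: f_aa(-2)=360, f_aa(0)=-216, f_aa(3)=540; f_bb(2)=-4.
Local minima occur where both diagonal entries positive: none. Count: 0.

0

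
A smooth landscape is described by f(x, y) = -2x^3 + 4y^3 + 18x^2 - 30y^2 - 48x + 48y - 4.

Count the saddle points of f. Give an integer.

2

f separates as a function of x plus a function of y, so ∇f=0 decouples.
∂f/∂x = -6(x - 4)(x - 2) = 0 at x ∈ {2, 4}; ∂f/∂y = 12(y - 4)(y - 1) = 0 at y ∈ {1, 4}.
The Hessian is diagonal: diag(f_xx, f_yy). Second derivatives: f_xx(2)=12, f_xx(4)=-12; f_yy(1)=-36, f_yy(4)=36.
Saddle points occur where the two diagonal entries have opposite signs: (2, 1), (4, 4). Count: 2.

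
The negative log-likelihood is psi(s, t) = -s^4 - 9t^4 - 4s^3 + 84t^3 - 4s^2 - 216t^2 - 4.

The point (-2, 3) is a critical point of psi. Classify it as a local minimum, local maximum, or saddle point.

saddle point

The mixed partial ∂²psi/∂s∂t is 0, so the Hessian at any point is diag(psi_ss, psi_tt) = diag(-4(3s^2 + 6s + 2), 36(-3t^2 + 14t - 12)).
At (-2, 3): H = diag(-8, 108).
The eigenvalues have opposite signs, so H is indefinite: a saddle point.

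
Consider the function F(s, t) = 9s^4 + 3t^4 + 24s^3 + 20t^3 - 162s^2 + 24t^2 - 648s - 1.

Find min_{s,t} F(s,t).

-2154

F(s,t) separates as P(s) + Q(t) − 1, so its minimum is min P + min Q − 1.
P'(s) = 36(s - 3)(s + 2)(s + 3) vanishes at s ∈ {-3, -2, 3}; Q'(t) = 12t(t + 1)(t + 4) vanishes at t ∈ {-4, -1, 0}.
Local minima of P (where P''>0): P(-3)=567, P(3)=-2025. Local minima of Q: Q(-4)=-128, Q(0)=0.
So the global minimum of F is P(3) + Q(-4) − 1 = -2025 − 128 − 1 = -2154, attained at (3, -4).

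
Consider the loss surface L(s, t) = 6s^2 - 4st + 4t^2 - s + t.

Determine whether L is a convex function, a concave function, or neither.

L is quadratic, so its Hessian is the constant matrix H = [[12, -4], [-4, 8]].
det(H) = 80, tr(H) = 20.
det(H) > 0 and tr(H) > 0, so H is positive definite everywhere: convex.

convex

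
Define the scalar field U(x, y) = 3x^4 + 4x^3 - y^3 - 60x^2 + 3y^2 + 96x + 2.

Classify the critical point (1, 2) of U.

local maximum

The mixed partial ∂²U/∂x∂y is 0, so the Hessian at any point is diag(U_xx, U_yy) = diag(12(3x^2 + 2x - 10), 6(-y + 1)).
At (1, 2): H = diag(-60, -6).
Both eigenvalues are negative, so H is negative definite: a local maximum.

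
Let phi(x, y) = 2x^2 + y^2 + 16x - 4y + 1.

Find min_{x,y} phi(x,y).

-35

phi(x,y) separates as P(x) + Q(y) + 1, so its minimum is min P + min Q + 1.
P'(x) = 4x + 16 vanishes at x ∈ {-4}; Q'(y) = 2y - 4 vanishes at y ∈ {2}.
Local minima of P (where P''>0): P(-4)=-32. Local minima of Q: Q(2)=-4.
So the global minimum of phi is P(-4) + Q(2) + 1 = -32 − 4 + 1 = -35, attained at (-4, 2).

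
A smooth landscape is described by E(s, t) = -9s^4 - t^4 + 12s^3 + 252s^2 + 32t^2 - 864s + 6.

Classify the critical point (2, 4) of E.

The mixed partial ∂²E/∂s∂t is 0, so the Hessian at any point is diag(E_ss, E_tt) = diag(36(-3s^2 + 2s + 14), 4(-3t^2 + 16)).
At (2, 4): H = diag(216, -128).
The eigenvalues have opposite signs, so H is indefinite: a saddle point.

saddle point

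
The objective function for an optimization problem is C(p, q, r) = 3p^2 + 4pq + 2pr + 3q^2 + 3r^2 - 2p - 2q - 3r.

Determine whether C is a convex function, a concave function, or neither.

convex

C is quadratic, so its Hessian is the constant matrix H = [[6, 4, 2], [4, 6, 0], [2, 0, 6]].
Leading principal minors: 6, 20, 96.
All positive ⇒ H ≻ 0 ⇒ convex.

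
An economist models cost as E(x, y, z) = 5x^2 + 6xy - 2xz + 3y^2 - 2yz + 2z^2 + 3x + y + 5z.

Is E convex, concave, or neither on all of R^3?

convex

E is quadratic, so its Hessian is the constant matrix H = [[10, 6, -2], [6, 6, -2], [-2, -2, 4]].
Leading principal minors: 10, 24, 80.
All positive ⇒ H ≻ 0 ⇒ convex.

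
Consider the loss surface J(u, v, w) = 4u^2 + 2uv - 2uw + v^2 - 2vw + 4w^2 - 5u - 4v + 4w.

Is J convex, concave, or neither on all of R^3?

J is quadratic, so its Hessian is the constant matrix H = [[8, 2, -2], [2, 2, -2], [-2, -2, 8]].
Leading principal minors: 8, 12, 72.
All positive ⇒ H ≻ 0 ⇒ convex.

convex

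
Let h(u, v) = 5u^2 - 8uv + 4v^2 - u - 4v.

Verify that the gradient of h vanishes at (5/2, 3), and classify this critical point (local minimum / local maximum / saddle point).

∇h = (10u - 8v - 1, -8u + 8v - 4); substituting (5/2, 3) gives ∇h = (0, 0), so (5/2, 3) is indeed a critical point.
The Hessian of h is constant: H = [[10, -8], [-8, 8]].
det(H) = 10·8 − (-8)² = 16.
det(H) > 0 and tr(H) = 18 > 0, so H is positive definite and the point is a local minimum.

local minimum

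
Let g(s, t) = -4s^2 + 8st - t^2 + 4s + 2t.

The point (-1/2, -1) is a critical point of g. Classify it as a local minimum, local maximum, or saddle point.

The Hessian of g is constant: H = [[-8, 8], [8, -2]].
det(H) = (-8)·(-2) − 8² = -48.
Since det(H) < 0, H is indefinite and the critical point is a saddle point.

saddle point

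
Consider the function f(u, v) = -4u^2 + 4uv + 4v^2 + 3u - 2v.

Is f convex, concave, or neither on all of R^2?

neither

f is quadratic, so its Hessian is the constant matrix H = [[-8, 4], [4, 8]].
det(H) = -80, tr(H) = 0.
det(H) < 0, so H is indefinite: neither convex nor concave.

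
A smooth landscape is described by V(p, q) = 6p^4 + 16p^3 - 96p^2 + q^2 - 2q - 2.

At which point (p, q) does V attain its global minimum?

V(p,q) separates as A(p) + B(q) − 2, so its minimum is min A + min B − 2.
A'(p) = 24p(p - 2)(p + 4) vanishes at p ∈ {-4, 0, 2}; B'(q) = 2q - 2 vanishes at q ∈ {1}.
Local minima of A (where A''>0): A(-4)=-1024, A(2)=-160. Local minima of B: B(1)=-1.
So the global minimum of V is A(-4) + B(1) − 2 = -1024 − 1 − 2 = -1027, attained at (-4, 1).

(-4, 1)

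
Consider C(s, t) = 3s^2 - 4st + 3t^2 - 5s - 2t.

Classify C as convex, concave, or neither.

C is quadratic, so its Hessian is the constant matrix H = [[6, -4], [-4, 6]].
det(H) = 20, tr(H) = 12.
det(H) > 0 and tr(H) > 0, so H is positive definite everywhere: convex.

convex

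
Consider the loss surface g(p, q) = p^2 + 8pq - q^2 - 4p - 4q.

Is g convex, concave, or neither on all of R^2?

neither

g is quadratic, so its Hessian is the constant matrix H = [[2, 8], [8, -2]].
det(H) = -68, tr(H) = 0.
det(H) < 0, so H is indefinite: neither convex nor concave.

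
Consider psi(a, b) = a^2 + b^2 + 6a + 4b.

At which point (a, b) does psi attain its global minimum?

(-3, -2)

psi(a,b) separates as P(a) + Q(b), so its minimum is min P + min Q.
P'(a) = 2a + 6 vanishes at a ∈ {-3}; Q'(b) = 2b + 4 vanishes at b ∈ {-2}.
Local minima of P (where P''>0): P(-3)=-9. Local minima of Q: Q(-2)=-4.
So the global minimum of psi is P(-3) + Q(-2) = -9 − 4 = -13, attained at (-3, -2).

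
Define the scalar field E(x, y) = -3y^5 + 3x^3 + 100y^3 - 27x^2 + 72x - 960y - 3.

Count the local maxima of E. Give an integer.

E separates as a function of x plus a function of y, so ∇E=0 decouples.
∂E/∂x = 9(x - 4)(x - 2) = 0 at x ∈ {2, 4}; ∂E/∂y = -15(y - 4)(y - 2)(y + 2)(y + 4) = 0 at y ∈ {-4, -2, 2, 4}.
The Hessian is diagonal: diag(E_xx, E_yy). Second derivatives: E_xx(2)=-18, E_xx(4)=18; E_yy(-4)=1440, E_yy(-2)=-720, E_yy(2)=720, E_yy(4)=-1440.
Local maxima occur where both diagonal entries negative: (2, -2), (2, 4). Count: 2.

2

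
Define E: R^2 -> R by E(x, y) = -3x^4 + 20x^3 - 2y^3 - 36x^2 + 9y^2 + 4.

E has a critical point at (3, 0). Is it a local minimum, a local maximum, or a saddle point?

saddle point

The mixed partial ∂²E/∂x∂y is 0, so the Hessian at any point is diag(E_xx, E_yy) = diag(12(-3x^2 + 10x - 6), 6(-2y + 3)).
At (3, 0): H = diag(-36, 18).
The eigenvalues have opposite signs, so H is indefinite: a saddle point.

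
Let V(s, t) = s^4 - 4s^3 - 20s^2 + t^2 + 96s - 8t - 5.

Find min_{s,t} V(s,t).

-300

V(s,t) separates as P(s) + Q(t) − 5, so its minimum is min P + min Q − 5.
P'(s) = 4(s - 4)(s - 2)(s + 3) vanishes at s ∈ {-3, 2, 4}; Q'(t) = 2(t - 4) vanishes at t ∈ {4}.
Local minima of P (where P''>0): P(-3)=-279, P(4)=64. Local minima of Q: Q(4)=-16.
So the global minimum of V is P(-3) + Q(4) − 5 = -279 − 16 − 5 = -300, attained at (-3, 4).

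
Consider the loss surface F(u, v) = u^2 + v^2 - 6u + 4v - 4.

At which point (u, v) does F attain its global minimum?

F(u,v) separates as P(u) + Q(v) − 4, so its minimum is min P + min Q − 4.
P'(u) = 2u - 6 vanishes at u ∈ {3}; Q'(v) = 2v + 4 vanishes at v ∈ {-2}.
Local minima of P (where P''>0): P(3)=-9. Local minima of Q: Q(-2)=-4.
So the global minimum of F is P(3) + Q(-2) − 4 = -9 − 4 − 4 = -17, attained at (3, -2).

(3, -2)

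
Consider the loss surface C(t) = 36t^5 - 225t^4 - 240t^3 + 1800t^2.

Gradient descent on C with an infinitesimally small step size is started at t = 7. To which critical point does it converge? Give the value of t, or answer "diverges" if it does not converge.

C'(t) = 180t(t - 5)(t - 2)(t + 2), so C'(7) = 113400.
Gradient descent moves in the -C' direction, i.e. t is decreasing.
The nearest critical point in that direction is t = 5, where C'' = 18900 > 0 (a local minimum). The iterate converges there.

5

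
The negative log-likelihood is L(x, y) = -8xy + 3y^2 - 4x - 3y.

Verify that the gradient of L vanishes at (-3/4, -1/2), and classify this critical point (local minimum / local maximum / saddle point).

∇L = (-8y - 4, -8x + 6y - 3); substituting (-3/4, -1/2) gives ∇L = (0, 0), so (-3/4, -1/2) is indeed a critical point.
The Hessian of L is constant: H = [[0, -8], [-8, 6]].
det(H) = 0·6 − (-8)² = -64.
Since det(H) < 0, H is indefinite and the critical point is a saddle point.

saddle point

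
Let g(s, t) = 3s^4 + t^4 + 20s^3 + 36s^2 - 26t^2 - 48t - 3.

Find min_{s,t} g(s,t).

-355

g(s,t) separates as P(s) + Q(t) − 3, so its minimum is min P + min Q − 3.
P'(s) = 12s(s + 2)(s + 3) vanishes at s ∈ {-3, -2, 0}; Q'(t) = 4(t - 4)(t + 1)(t + 3) vanishes at t ∈ {-3, -1, 4}.
Local minima of P (where P''>0): P(-3)=27, P(0)=0. Local minima of Q: Q(-3)=-9, Q(4)=-352.
So the global minimum of g is P(0) + Q(4) − 3 = 0 − 352 − 3 = -355, attained at (0, 4).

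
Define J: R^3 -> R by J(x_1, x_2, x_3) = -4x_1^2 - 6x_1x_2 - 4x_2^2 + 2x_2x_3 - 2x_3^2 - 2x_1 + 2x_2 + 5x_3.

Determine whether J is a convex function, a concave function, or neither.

concave

J is quadratic, so its Hessian is the constant matrix H = [[-8, -6, 0], [-6, -8, 2], [0, 2, -4]].
Leading principal minors: -8, 28, -80.
Signs alternate −, +, − ⇒ H ≺ 0 ⇒ concave.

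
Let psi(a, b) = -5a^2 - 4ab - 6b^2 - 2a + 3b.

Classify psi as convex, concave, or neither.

psi is quadratic, so its Hessian is the constant matrix H = [[-10, -4], [-4, -12]].
det(H) = 104, tr(H) = -22.
det(H) > 0 and tr(H) < 0, so H is negative definite everywhere: concave.

concave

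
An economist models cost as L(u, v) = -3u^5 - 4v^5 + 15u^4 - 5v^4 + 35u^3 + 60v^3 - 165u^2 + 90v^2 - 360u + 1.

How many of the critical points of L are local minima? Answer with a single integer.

4

L separates as a function of u plus a function of v, so ∇L=0 decouples.
∂L/∂u = -15(u - 4)(u - 3)(u + 1)(u + 2) = 0 at u ∈ {-2, -1, 3, 4}; ∂L/∂v = -20v(v - 3)(v + 1)(v + 3) = 0 at v ∈ {-3, -1, 0, 3}.
The Hessian is diagonal: diag(L_uu, L_vv). Second derivatives: L_uu(-2)=450, L_uu(-1)=-300, L_uu(3)=300, L_uu(4)=-450; L_vv(-3)=720, L_vv(-1)=-160, L_vv(0)=180, L_vv(3)=-1440.
Local minima occur where both diagonal entries positive: (-2, -3), (-2, 0), (3, -3), (3, 0). Count: 4.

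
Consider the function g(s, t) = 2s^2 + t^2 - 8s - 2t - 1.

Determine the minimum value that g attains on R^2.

-10

g(s,t) separates as P(s) + Q(t) − 1, so its minimum is min P + min Q − 1.
P'(s) = 4s - 8 vanishes at s ∈ {2}; Q'(t) = 2(t - 1) vanishes at t ∈ {1}.
Local minima of P (where P''>0): P(2)=-8. Local minima of Q: Q(1)=-1.
So the global minimum of g is P(2) + Q(1) − 1 = -8 − 1 − 1 = -10, attained at (2, 1).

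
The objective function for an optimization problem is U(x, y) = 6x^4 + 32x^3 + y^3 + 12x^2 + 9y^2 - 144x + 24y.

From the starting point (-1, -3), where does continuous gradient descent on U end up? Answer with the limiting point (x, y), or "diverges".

U is separable, so gradient descent decouples: x follows -∂U/∂x, y follows -∂U/∂y.
∂U/∂x = 24(x - 1)(x + 2)(x + 3); at x=-1 this is -96, so x increases.
∂U/∂y = 3(y + 2)(y + 4); at y=-3 this is -3, so y increases.
x converges to its nearest critical value 1 (a local min of the x-part); y converges to -2. The iterate converges to (1, -2).

(1, -2)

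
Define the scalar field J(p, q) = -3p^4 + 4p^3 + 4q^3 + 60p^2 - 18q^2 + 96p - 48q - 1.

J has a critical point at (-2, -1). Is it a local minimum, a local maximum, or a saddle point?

local maximum

The mixed partial ∂²J/∂p∂q is 0, so the Hessian at any point is diag(J_pp, J_qq) = diag(12(-3p^2 + 2p + 10), 12(2q - 3)).
At (-2, -1): H = diag(-72, -60).
Both eigenvalues are negative, so H is negative definite: a local maximum.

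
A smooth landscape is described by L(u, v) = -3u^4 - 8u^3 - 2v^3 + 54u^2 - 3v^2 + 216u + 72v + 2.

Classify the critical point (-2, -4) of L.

The mixed partial ∂²L/∂u∂v is 0, so the Hessian at any point is diag(L_uu, L_vv) = diag(12(-3u^2 - 4u + 9), -6(2v + 1)).
At (-2, -4): H = diag(60, 42).
Both eigenvalues are positive, so H is positive definite: a local minimum.

local minimum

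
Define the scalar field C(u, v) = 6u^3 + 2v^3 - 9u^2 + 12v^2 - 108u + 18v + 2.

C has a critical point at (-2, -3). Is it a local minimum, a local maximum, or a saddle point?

local maximum

The mixed partial ∂²C/∂u∂v is 0, so the Hessian at any point is diag(C_uu, C_vv) = diag(18(2u - 1), 12(v + 2)).
At (-2, -3): H = diag(-90, -12).
Both eigenvalues are negative, so H is negative definite: a local maximum.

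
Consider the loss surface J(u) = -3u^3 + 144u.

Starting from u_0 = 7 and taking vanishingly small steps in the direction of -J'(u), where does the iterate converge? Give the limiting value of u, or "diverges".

diverges

J'(u) = -9(u - 4)(u + 4), so J'(7) = -297.
Gradient descent moves in the -J' direction, i.e. u is increasing.
There is no critical point above u=7, and J' keeps the same sign, so the iterate runs off to +∞.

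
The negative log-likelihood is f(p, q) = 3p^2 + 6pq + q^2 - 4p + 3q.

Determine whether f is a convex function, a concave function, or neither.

neither

f is quadratic, so its Hessian is the constant matrix H = [[6, 6], [6, 2]].
det(H) = -24, tr(H) = 8.
det(H) < 0, so H is indefinite: neither convex nor concave.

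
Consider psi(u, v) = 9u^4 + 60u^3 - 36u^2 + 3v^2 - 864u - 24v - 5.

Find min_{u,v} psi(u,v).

psi(u,v) separates as P(u) + Q(v) − 5, so its minimum is min P + min Q − 5.
P'(u) = 36(u - 2)(u + 3)(u + 4) vanishes at u ∈ {-4, -3, 2}; Q'(v) = 6v - 24 vanishes at v ∈ {4}.
Local minima of P (where P''>0): P(-4)=1344, P(2)=-1248. Local minima of Q: Q(4)=-48.
So the global minimum of psi is P(2) + Q(4) − 5 = -1248 − 48 − 5 = -1301, attained at (2, 4).

-1301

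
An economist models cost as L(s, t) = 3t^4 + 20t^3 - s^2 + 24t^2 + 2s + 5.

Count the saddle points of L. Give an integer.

2

L separates as a function of s plus a function of t, so ∇L=0 decouples.
∂L/∂s = -2(s - 1) = 0 at s ∈ {1}; ∂L/∂t = 12t(t + 1)(t + 4) = 0 at t ∈ {-4, -1, 0}.
The Hessian is diagonal: diag(L_ss, L_tt). Second derivatives: L_ss(1)=-2; L_tt(-4)=144, L_tt(-1)=-36, L_tt(0)=48.
Saddle points occur where the two diagonal entries have opposite signs: (1, -4), (1, 0). Count: 2.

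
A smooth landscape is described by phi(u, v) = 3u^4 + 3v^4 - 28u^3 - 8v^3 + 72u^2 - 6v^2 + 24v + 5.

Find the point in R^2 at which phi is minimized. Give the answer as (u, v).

(0, -1)

phi(u,v) separates as P(u) + Q(v) + 5, so its minimum is min P + min Q + 5.
P'(u) = 12u(u - 4)(u - 3) vanishes at u ∈ {0, 3, 4}; Q'(v) = 12(v - 2)(v - 1)(v + 1) vanishes at v ∈ {-1, 1, 2}.
Local minima of P (where P''>0): P(0)=0, P(4)=128. Local minima of Q: Q(-1)=-19, Q(2)=8.
So the global minimum of phi is P(0) + Q(-1) + 5 = 0 − 19 + 5 = -14, attained at (0, -1).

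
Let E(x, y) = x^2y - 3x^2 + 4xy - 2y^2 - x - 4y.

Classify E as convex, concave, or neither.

The term x^2y is cubic, so the Hessian is not constant.
∂²E/∂x² = 2y - 6, which takes both signs as y varies (negative for sufficiently negative y). A diagonal entry of the Hessian changing sign means the Hessian is neither positive- nor negative-semidefinite on all of R^2.

neither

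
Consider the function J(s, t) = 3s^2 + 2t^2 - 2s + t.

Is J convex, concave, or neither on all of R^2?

J is quadratic, so its Hessian is the constant matrix H = [[6, 0], [0, 4]].
det(H) = 24, tr(H) = 10.
det(H) > 0 and tr(H) > 0, so H is positive definite everywhere: convex.

convex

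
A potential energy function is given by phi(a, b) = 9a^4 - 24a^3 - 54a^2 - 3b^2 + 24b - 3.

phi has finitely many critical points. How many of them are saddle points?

2

phi separates as a function of a plus a function of b, so ∇phi=0 decouples.
∂phi/∂a = 36a(a - 3)(a + 1) = 0 at a ∈ {-1, 0, 3}; ∂phi/∂b = -6(b - 4) = 0 at b ∈ {4}.
The Hessian is diagonal: diag(phi_aa, phi_bb). Second derivatives: phi_aa(-1)=144, phi_aa(0)=-108, phi_aa(3)=432; phi_bb(4)=-6.
Saddle points occur where the two diagonal entries have opposite signs: (-1, 4), (3, 4). Count: 2.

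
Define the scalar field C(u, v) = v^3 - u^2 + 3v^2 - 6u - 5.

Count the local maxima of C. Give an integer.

C separates as a function of u plus a function of v, so ∇C=0 decouples.
∂C/∂u = -2(u + 3) = 0 at u ∈ {-3}; ∂C/∂v = 3v(v + 2) = 0 at v ∈ {-2, 0}.
The Hessian is diagonal: diag(C_uu, C_vv). Second derivatives: C_uu(-3)=-2; C_vv(-2)=-6, C_vv(0)=6.
Local maxima occur where both diagonal entries negative: (-3, -2). Count: 1.

1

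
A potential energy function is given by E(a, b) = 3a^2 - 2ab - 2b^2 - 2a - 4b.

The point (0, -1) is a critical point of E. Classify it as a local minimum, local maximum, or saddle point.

saddle point

The Hessian of E is constant: H = [[6, -2], [-2, -4]].
det(H) = 6·(-4) − (-2)² = -28.
Since det(H) < 0, H is indefinite and the critical point is a saddle point.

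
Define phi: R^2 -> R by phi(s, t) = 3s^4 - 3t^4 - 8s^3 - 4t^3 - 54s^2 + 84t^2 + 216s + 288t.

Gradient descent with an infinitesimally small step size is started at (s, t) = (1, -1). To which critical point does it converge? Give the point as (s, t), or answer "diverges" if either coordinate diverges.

(-3, -2)

phi is separable, so gradient descent decouples: s follows -∂phi/∂s, t follows -∂phi/∂t.
∂phi/∂s = 12(s - 3)(s - 2)(s + 3); at s=1 this is 96, so s decreases.
∂phi/∂t = -12(t - 4)(t + 2)(t + 3); at t=-1 this is 120, so t decreases.
s converges to its nearest critical value -3 (a local min of the s-part); t converges to -2. The iterate converges to (-3, -2).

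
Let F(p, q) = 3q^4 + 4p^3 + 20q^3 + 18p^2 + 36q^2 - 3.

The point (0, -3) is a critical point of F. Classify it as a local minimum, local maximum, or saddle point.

local minimum

The mixed partial ∂²F/∂p∂q is 0, so the Hessian at any point is diag(F_pp, F_qq) = diag(12(2p + 3), 12(3q^2 + 10q + 6)).
At (0, -3): H = diag(36, 36).
Both eigenvalues are positive, so H is positive definite: a local minimum.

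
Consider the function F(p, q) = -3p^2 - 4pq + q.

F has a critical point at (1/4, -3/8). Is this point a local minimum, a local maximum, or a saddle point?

The Hessian of F is constant: H = [[-6, -4], [-4, 0]].
det(H) = (-6)·0 − (-4)² = -16.
Since det(H) < 0, H is indefinite and the critical point is a saddle point.

saddle point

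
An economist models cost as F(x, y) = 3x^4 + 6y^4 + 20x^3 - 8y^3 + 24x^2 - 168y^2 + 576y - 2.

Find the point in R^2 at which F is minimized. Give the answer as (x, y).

(-4, -4)

F(x,y) separates as P(x) + Q(y) − 2, so its minimum is min P + min Q − 2.
P'(x) = 12x(x + 1)(x + 4) vanishes at x ∈ {-4, -1, 0}; Q'(y) = 24(y - 3)(y - 2)(y + 4) vanishes at y ∈ {-4, 2, 3}.
Local minima of P (where P''>0): P(-4)=-128, P(0)=0. Local minima of Q: Q(-4)=-2944, Q(3)=486.
So the global minimum of F is P(-4) + Q(-4) − 2 = -128 − 2944 − 2 = -3074, attained at (-4, -4).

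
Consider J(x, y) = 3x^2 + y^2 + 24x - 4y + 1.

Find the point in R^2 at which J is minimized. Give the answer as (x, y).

(-4, 2)

J(x,y) separates as P(x) + Q(y) + 1, so its minimum is min P + min Q + 1.
P'(x) = 6x + 24 vanishes at x ∈ {-4}; Q'(y) = 2y - 4 vanishes at y ∈ {2}.
Local minima of P (where P''>0): P(-4)=-48. Local minima of Q: Q(2)=-4.
So the global minimum of J is P(-4) + Q(2) + 1 = -48 − 4 + 1 = -51, attained at (-4, 2).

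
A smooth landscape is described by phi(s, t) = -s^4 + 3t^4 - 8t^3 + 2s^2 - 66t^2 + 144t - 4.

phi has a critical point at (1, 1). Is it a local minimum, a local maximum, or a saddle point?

local maximum

The mixed partial ∂²phi/∂s∂t is 0, so the Hessian at any point is diag(phi_ss, phi_tt) = diag(4(-3s^2 + 1), 12(3t^2 - 4t - 11)).
At (1, 1): H = diag(-8, -144).
Both eigenvalues are negative, so H is negative definite: a local maximum.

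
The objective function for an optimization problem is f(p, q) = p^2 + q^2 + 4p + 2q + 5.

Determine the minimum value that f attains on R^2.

f(p,q) separates as A(p) + B(q) + 5, so its minimum is min A + min B + 5.
A'(p) = 2p + 4 vanishes at p ∈ {-2}; B'(q) = 2q + 2 vanishes at q ∈ {-1}.
Local minima of A (where A''>0): A(-2)=-4. Local minima of B: B(-1)=-1.
So the global minimum of f is A(-2) + B(-1) + 5 = -4 − 1 + 5 = 0, attained at (-2, -1).

0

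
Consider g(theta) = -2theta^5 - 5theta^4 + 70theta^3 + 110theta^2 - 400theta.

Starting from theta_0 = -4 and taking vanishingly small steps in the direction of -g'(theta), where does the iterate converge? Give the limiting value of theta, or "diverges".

-5

g'(theta) = -10(theta - 4)(theta - 1)(theta + 2)(theta + 5), so g'(-4) = 800.
Gradient descent moves in the -g' direction, i.e. theta is decreasing.
The nearest critical point in that direction is theta = -5, where g'' = 1620 > 0 (a local minimum). The iterate converges there.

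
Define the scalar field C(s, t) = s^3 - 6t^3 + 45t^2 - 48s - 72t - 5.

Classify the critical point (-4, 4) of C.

local maximum

The mixed partial ∂²C/∂s∂t is 0, so the Hessian at any point is diag(C_ss, C_tt) = diag(6s, 18(-2t + 5)).
At (-4, 4): H = diag(-24, -54).
Both eigenvalues are negative, so H is negative definite: a local maximum.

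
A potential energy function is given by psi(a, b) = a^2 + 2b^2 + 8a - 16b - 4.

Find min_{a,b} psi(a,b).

-52

psi(a,b) separates as P(a) + Q(b) − 4, so its minimum is min P + min Q − 4.
P'(a) = 2a + 8 vanishes at a ∈ {-4}; Q'(b) = 4b - 16 vanishes at b ∈ {4}.
Local minima of P (where P''>0): P(-4)=-16. Local minima of Q: Q(4)=-32.
So the global minimum of psi is P(-4) + Q(4) − 4 = -16 − 32 − 4 = -52, attained at (-4, 4).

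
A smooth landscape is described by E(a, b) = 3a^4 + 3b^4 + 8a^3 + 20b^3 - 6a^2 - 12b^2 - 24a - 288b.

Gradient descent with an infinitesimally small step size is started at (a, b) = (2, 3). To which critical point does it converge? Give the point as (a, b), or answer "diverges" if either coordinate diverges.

(1, 2)

E is separable, so gradient descent decouples: a follows -∂E/∂a, b follows -∂E/∂b.
∂E/∂a = 12(a - 1)(a + 1)(a + 2); at a=2 this is 144, so a decreases.
∂E/∂b = 12(b - 2)(b + 3)(b + 4); at b=3 this is 504, so b decreases.
a converges to its nearest critical value 1 (a local min of the a-part); b converges to 2. The iterate converges to (1, 2).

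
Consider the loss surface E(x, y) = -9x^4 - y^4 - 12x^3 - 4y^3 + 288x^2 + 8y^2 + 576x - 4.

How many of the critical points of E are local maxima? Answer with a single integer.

E separates as a function of x plus a function of y, so ∇E=0 decouples.
∂E/∂x = -36(x - 4)(x + 1)(x + 4) = 0 at x ∈ {-4, -1, 4}; ∂E/∂y = -4y(y - 1)(y + 4) = 0 at y ∈ {-4, 0, 1}.
The Hessian is diagonal: diag(E_xx, E_yy). Second derivatives: E_xx(-4)=-864, E_xx(-1)=540, E_xx(4)=-1440; E_yy(-4)=-80, E_yy(0)=16, E_yy(1)=-20.
Local maxima occur where both diagonal entries negative: (-4, -4), (-4, 1), (4, -4), (4, 1). Count: 4.

4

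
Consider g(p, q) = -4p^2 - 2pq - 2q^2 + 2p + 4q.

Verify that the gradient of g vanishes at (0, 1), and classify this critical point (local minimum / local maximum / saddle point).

∇g = (-8p - 2q + 2, -2p - 4q + 4); substituting (0, 1) gives ∇g = (0, 0), so (0, 1) is indeed a critical point.
The Hessian of g is constant: H = [[-8, -2], [-2, -4]].
det(H) = (-8)·(-4) − (-2)² = 28.
det(H) > 0 and tr(H) = -12 < 0, so H is negative definite and the point is a local maximum.

local maximum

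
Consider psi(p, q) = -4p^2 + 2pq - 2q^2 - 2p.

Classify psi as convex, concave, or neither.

concave

psi is quadratic, so its Hessian is the constant matrix H = [[-8, 2], [2, -4]].
det(H) = 28, tr(H) = -12.
det(H) > 0 and tr(H) < 0, so H is negative definite everywhere: concave.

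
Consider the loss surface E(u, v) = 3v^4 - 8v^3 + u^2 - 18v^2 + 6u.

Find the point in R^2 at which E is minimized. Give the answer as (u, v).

(-3, 3)

E(u,v) separates as P(u) + Q(v), so its minimum is min P + min Q.
P'(u) = 2u + 6 vanishes at u ∈ {-3}; Q'(v) = 12v(v - 3)(v + 1) vanishes at v ∈ {-1, 0, 3}.
Local minima of P (where P''>0): P(-3)=-9. Local minima of Q: Q(-1)=-7, Q(3)=-135.
So the global minimum of E is P(-3) + Q(3) = -9 − 135 = -144, attained at (-3, 3).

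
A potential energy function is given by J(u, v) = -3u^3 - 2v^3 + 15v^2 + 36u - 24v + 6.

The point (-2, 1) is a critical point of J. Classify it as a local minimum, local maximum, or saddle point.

local minimum

The mixed partial ∂²J/∂u∂v is 0, so the Hessian at any point is diag(J_uu, J_vv) = diag(-18u, 6(-2v + 5)).
At (-2, 1): H = diag(36, 18).
Both eigenvalues are positive, so H is positive definite: a local minimum.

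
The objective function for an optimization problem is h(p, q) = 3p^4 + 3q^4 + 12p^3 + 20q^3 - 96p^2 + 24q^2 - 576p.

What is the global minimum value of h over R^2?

h(p,q) separates as A(p) + B(q), so its minimum is min A + min B.
A'(p) = 12(p - 4)(p + 3)(p + 4) vanishes at p ∈ {-4, -3, 4}; B'(q) = 12q(q + 1)(q + 4) vanishes at q ∈ {-4, -1, 0}.
Local minima of A (where A''>0): A(-4)=768, A(4)=-2304. Local minima of B: B(-4)=-128, B(0)=0.
So the global minimum of h is A(4) + B(-4) = -2304 − 128 = -2432, attained at (4, -4).

-2432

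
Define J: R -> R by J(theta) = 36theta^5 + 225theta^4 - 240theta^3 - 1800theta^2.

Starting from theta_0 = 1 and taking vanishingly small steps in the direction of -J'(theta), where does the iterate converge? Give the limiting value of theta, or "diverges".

2

J'(theta) = 180theta(theta - 2)(theta + 2)(theta + 5), so J'(1) = -3240.
Gradient descent moves in the -J' direction, i.e. theta is increasing.
The nearest critical point in that direction is theta = 2, where J'' = 10080 > 0 (a local minimum). The iterate converges there.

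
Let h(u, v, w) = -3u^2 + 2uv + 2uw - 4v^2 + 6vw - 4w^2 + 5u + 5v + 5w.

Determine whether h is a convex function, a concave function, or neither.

concave

h is quadratic, so its Hessian is the constant matrix H = [[-6, 2, 2], [2, -8, 6], [2, 6, -8]].
Leading principal minors: -6, 44, -56.
Signs alternate −, +, − ⇒ H ≺ 0 ⇒ concave.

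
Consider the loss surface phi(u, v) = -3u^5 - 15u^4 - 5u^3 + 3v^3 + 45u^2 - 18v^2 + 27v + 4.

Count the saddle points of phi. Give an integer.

phi separates as a function of u plus a function of v, so ∇phi=0 decouples.
∂phi/∂u = -15u(u - 1)(u + 2)(u + 3) = 0 at u ∈ {-3, -2, 0, 1}; ∂phi/∂v = 9(v - 3)(v - 1) = 0 at v ∈ {1, 3}.
The Hessian is diagonal: diag(phi_uu, phi_vv). Second derivatives: phi_uu(-3)=180, phi_uu(-2)=-90, phi_uu(0)=90, phi_uu(1)=-180; phi_vv(1)=-18, phi_vv(3)=18.
Saddle points occur where the two diagonal entries have opposite signs: (-3, 1), (-2, 3), (0, 1), (1, 3). Count: 4.

4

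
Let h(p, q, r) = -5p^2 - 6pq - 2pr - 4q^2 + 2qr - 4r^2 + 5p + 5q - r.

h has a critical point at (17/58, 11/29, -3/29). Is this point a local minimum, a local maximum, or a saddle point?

The Hessian is constant: H = [[-10, -6, -2], [-6, -8, 2], [-2, 2, -8]].
Leading principal minors: Δ₁ = -10, Δ₂ = 44, Δ₃ = -232.
The minors alternate sign starting negative (−, +, −), so H is negative definite: a local maximum.

local maximum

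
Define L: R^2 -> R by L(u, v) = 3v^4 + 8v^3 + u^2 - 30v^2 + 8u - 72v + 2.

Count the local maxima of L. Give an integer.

L separates as a function of u plus a function of v, so ∇L=0 decouples.
∂L/∂u = 2(u + 4) = 0 at u ∈ {-4}; ∂L/∂v = 12(v - 2)(v + 1)(v + 3) = 0 at v ∈ {-3, -1, 2}.
The Hessian is diagonal: diag(L_uu, L_vv). Second derivatives: L_uu(-4)=2; L_vv(-3)=120, L_vv(-1)=-72, L_vv(2)=180.
Local maxima occur where both diagonal entries negative: none. Count: 0.

0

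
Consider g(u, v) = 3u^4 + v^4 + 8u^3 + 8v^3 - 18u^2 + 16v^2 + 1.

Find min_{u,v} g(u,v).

-134

g(u,v) separates as P(u) + Q(v) + 1, so its minimum is min P + min Q + 1.
P'(u) = 12u(u - 1)(u + 3) vanishes at u ∈ {-3, 0, 1}; Q'(v) = 4v(v + 2)(v + 4) vanishes at v ∈ {-4, -2, 0}.
Local minima of P (where P''>0): P(-3)=-135, P(1)=-7. Local minima of Q: Q(-4)=0, Q(0)=0.
So the global minimum of g is P(-3) + Q(-4) + 1 = -135 + 0 + 1 = -134, attained at (-3, -4).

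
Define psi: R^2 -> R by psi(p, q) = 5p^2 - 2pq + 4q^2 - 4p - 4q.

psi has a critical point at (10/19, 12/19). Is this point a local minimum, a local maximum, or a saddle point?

local minimum

The Hessian of psi is constant: H = [[10, -2], [-2, 8]].
det(H) = 10·8 − (-2)² = 76.
det(H) > 0 and tr(H) = 18 > 0, so H is positive definite and the point is a local minimum.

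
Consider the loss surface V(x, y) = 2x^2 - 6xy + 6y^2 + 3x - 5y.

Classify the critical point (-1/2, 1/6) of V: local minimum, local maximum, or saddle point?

local minimum

The Hessian of V is constant: H = [[4, -6], [-6, 12]].
det(H) = 4·12 − (-6)² = 12.
det(H) > 0 and tr(H) = 16 > 0, so H is positive definite and the point is a local minimum.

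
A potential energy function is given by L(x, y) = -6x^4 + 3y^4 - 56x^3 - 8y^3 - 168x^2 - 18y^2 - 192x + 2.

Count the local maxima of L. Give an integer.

2

L separates as a function of x plus a function of y, so ∇L=0 decouples.
∂L/∂x = -24(x + 1)(x + 2)(x + 4) = 0 at x ∈ {-4, -2, -1}; ∂L/∂y = 12y(y - 3)(y + 1) = 0 at y ∈ {-1, 0, 3}.
The Hessian is diagonal: diag(L_xx, L_yy). Second derivatives: L_xx(-4)=-144, L_xx(-2)=48, L_xx(-1)=-72; L_yy(-1)=48, L_yy(0)=-36, L_yy(3)=144.
Local maxima occur where both diagonal entries negative: (-4, 0), (-1, 0). Count: 2.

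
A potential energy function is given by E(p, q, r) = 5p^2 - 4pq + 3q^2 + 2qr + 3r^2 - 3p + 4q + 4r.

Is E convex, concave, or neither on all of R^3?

convex

E is quadratic, so its Hessian is the constant matrix H = [[10, -4, 0], [-4, 6, 2], [0, 2, 6]].
Leading principal minors: 10, 44, 224.
All positive ⇒ H ≻ 0 ⇒ convex.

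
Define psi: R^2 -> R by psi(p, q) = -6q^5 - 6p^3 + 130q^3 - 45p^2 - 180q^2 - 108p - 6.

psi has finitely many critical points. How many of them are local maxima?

psi separates as a function of p plus a function of q, so ∇psi=0 decouples.
∂psi/∂p = -18(p + 2)(p + 3) = 0 at p ∈ {-3, -2}; ∂psi/∂q = -30q(q - 3)(q - 1)(q + 4) = 0 at q ∈ {-4, 0, 1, 3}.
The Hessian is diagonal: diag(psi_pp, psi_qq). Second derivatives: psi_pp(-3)=18, psi_pp(-2)=-18; psi_qq(-4)=4200, psi_qq(0)=-360, psi_qq(1)=300, psi_qq(3)=-1260.
Local maxima occur where both diagonal entries negative: (-2, 0), (-2, 3). Count: 2.

2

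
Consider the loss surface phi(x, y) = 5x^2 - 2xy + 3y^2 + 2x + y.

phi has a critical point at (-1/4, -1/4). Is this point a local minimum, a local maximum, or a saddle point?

The Hessian of phi is constant: H = [[10, -2], [-2, 6]].
det(H) = 10·6 − (-2)² = 56.
det(H) > 0 and tr(H) = 16 > 0, so H is positive definite and the point is a local minimum.

local minimum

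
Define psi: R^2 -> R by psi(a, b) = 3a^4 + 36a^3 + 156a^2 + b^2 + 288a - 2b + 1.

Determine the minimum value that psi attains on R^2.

-192

psi(a,b) separates as P(a) + Q(b) + 1, so its minimum is min P + min Q + 1.
P'(a) = 12(a + 2)(a + 3)(a + 4) vanishes at a ∈ {-4, -3, -2}; Q'(b) = 2b - 2 vanishes at b ∈ {1}.
Local minima of P (where P''>0): P(-4)=-192, P(-2)=-192. Local minima of Q: Q(1)=-1.
So the global minimum of psi is P(-4) + Q(1) + 1 = -192 − 1 + 1 = -192, attained at (-4, 1).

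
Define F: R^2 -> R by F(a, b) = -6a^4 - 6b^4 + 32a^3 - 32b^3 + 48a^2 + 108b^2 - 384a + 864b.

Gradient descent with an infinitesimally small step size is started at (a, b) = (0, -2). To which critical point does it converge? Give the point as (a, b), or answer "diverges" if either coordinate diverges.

(2, -3)

F is separable, so gradient descent decouples: a follows -∂F/∂a, b follows -∂F/∂b.
∂F/∂a = -24(a - 4)(a - 2)(a + 2); at a=0 this is -384, so a increases.
∂F/∂b = -24(b - 3)(b + 3)(b + 4); at b=-2 this is 240, so b decreases.
a converges to its nearest critical value 2 (a local min of the a-part); b converges to -3. The iterate converges to (2, -3).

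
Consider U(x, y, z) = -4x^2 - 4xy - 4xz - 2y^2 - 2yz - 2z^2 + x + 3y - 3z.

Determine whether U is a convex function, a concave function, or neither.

concave

U is quadratic, so its Hessian is the constant matrix H = [[-8, -4, -4], [-4, -4, -2], [-4, -2, -4]].
Leading principal minors: -8, 16, -32.
Signs alternate −, +, − ⇒ H ≺ 0 ⇒ concave.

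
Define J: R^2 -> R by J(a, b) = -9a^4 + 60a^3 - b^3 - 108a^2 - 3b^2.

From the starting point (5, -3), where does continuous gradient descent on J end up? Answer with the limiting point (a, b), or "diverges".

J is separable, so gradient descent decouples: a follows -∂J/∂a, b follows -∂J/∂b.
∂J/∂a = -36a(a - 3)(a - 2); at a=5 this is -1080, so a increases.
∂J/∂b = -3b(b + 2); at b=-3 this is -9, so b increases.
The a-coordinate has no critical point in that direction and runs off to infinity.

diverges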